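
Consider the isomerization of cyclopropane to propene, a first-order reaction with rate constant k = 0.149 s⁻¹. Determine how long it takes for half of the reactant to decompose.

4.652 s

Step 1: For a first-order reaction, t₁/₂ = ln(2)/k
Step 2: t₁/₂ = ln(2)/0.149
Step 3: t₁/₂ = 0.6931/0.149 = 4.652 s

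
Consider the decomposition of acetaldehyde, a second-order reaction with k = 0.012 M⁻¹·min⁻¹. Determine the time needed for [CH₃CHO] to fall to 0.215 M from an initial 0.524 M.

228.6 min

Step 1: For second-order: t = (1/[CH₃CHO] - 1/[CH₃CHO]₀)/k
Step 2: t = (1/0.215 - 1/0.524)/0.012
Step 3: t = (4.651 - 1.908)/0.012
Step 4: t = 2.743/0.012 = 228.6 min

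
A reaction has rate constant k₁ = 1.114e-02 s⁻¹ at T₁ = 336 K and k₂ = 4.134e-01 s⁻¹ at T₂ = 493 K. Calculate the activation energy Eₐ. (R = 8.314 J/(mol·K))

31.7 kJ/mol

Step 1: Use the two-temperature Arrhenius form: ln(k₂/k₁) = -Eₐ/R × (1/T₂ - 1/T₁)
Step 2: ln(k₂/k₁) = ln(4.134e-01/1.114e-02) = ln(37.1095) = 3.61387
Step 3: 1/T₂ - 1/T₁ = 1/493 - 1/336 = -9.477929e-04 K⁻¹
Step 4: Eₐ = -R × ln(k₂/k₁) / (1/T₂ - 1/T₁) = -8.314 × 3.61387 / -9.477929e-04
Step 5: Eₐ = 3.1701e+04 J/mol = 31.7 kJ/mol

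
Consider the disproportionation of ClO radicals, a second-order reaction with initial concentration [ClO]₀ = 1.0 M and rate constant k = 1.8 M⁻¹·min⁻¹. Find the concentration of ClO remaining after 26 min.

0.02092 M

Step 1: For a second-order reaction: 1/[ClO] = 1/[ClO]₀ + kt
Step 2: 1/[ClO] = 1/1.0 + 1.8 × 26
Step 3: 1/[ClO] = 1 + 46.8 = 47.8
Step 4: [ClO] = 1/47.8 = 0.02092 M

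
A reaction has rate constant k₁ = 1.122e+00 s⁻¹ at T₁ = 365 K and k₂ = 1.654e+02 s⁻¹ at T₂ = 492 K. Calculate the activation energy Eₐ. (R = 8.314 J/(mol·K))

58.7 kJ/mol

Step 1: Use the two-temperature Arrhenius form: ln(k₂/k₁) = -Eₐ/R × (1/T₂ - 1/T₁)
Step 2: ln(k₂/k₁) = ln(1.654e+02/1.122e+00) = ln(147.415) = 4.99325
Step 3: 1/T₂ - 1/T₁ = 1/492 - 1/365 = -7.072057e-04 K⁻¹
Step 4: Eₐ = -R × ln(k₂/k₁) / (1/T₂ - 1/T₁) = -8.314 × 4.99325 / -7.072057e-04
Step 5: Eₐ = 5.8701e+04 J/mol = 58.7 kJ/mol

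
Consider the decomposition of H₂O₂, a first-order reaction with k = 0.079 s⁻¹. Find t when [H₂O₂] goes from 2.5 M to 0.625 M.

17.55 s

Step 1: For first-order: t = ln([H₂O₂]₀/[H₂O₂])/k
Step 2: t = ln(2.5/0.625)/0.079
Step 3: t = ln(4)/0.079
Step 4: t = 1.386/0.079 = 17.55 s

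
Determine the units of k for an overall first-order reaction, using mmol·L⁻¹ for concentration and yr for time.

yr⁻¹

Step 1: For overall order n, rate = k × (concentration)^n.
Step 2: Rate has units mmol·L⁻¹·yr⁻¹; concentration term has units (mmol·L⁻¹)^1.
Step 3: k = rate / (concentration)^n, so units of k = (mmol·L⁻¹)^(1-1)·yr⁻¹ = yr⁻¹.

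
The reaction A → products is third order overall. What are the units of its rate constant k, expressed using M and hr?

M⁻²·hr⁻¹

Step 1: For overall order n, rate = k × (concentration)^n.
Step 2: Rate has units M·hr⁻¹; concentration term has units M^3.
Step 3: k = rate / (concentration)^n, so units of k = M^(1-3)·hr⁻¹ = M⁻²·hr⁻¹.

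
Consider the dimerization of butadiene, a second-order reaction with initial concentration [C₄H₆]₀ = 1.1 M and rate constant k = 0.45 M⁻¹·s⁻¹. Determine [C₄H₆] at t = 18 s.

0.111 M

Step 1: For a second-order reaction: 1/[C₄H₆] = 1/[C₄H₆]₀ + kt
Step 2: 1/[C₄H₆] = 1/1.1 + 0.45 × 18
Step 3: 1/[C₄H₆] = 0.9091 + 8.1 = 9.009
Step 4: [C₄H₆] = 1/9.009 = 0.111 M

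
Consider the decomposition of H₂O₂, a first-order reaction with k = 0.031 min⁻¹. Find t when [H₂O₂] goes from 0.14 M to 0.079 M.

18.46 min

Step 1: For first-order: t = ln([H₂O₂]₀/[H₂O₂])/k
Step 2: t = ln(0.14/0.079)/0.031
Step 3: t = ln(1.772)/0.031
Step 4: t = 0.5722/0.031 = 18.46 min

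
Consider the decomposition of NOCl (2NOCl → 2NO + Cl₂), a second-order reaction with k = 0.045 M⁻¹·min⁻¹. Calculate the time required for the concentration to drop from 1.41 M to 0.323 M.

53.04 min

Step 1: For second-order: t = (1/[NOCl] - 1/[NOCl]₀)/k
Step 2: t = (1/0.323 - 1/1.41)/0.045
Step 3: t = (3.096 - 0.7092)/0.045
Step 4: t = 2.387/0.045 = 53.04 min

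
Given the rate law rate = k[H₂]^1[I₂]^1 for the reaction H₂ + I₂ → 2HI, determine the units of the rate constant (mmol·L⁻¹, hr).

(mmol·L⁻¹)⁻¹·hr⁻¹

Step 1: Overall order = 1 + 1 = 2.
Step 2: rate has units mmol·L⁻¹·hr⁻¹; [H₂]^1[I₂]^1 has units (mmol·L⁻¹)^2.
Step 3: k = rate/([H₂]^1[I₂]^1), so units of k = (mmol·L⁻¹)^(1-2)·hr⁻¹ = (mmol·L⁻¹)⁻¹·hr⁻¹.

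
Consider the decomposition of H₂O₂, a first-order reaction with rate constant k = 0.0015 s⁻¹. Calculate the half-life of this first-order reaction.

462.1 s

Step 1: For a first-order reaction, t₁/₂ = ln(2)/k
Step 2: t₁/₂ = ln(2)/0.0015
Step 3: t₁/₂ = 0.6931/0.0015 = 462.1 s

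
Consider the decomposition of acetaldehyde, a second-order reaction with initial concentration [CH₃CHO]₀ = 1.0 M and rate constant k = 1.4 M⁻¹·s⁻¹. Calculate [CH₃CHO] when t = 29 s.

0.02404 M

Step 1: For a second-order reaction: 1/[CH₃CHO] = 1/[CH₃CHO]₀ + kt
Step 2: 1/[CH₃CHO] = 1/1.0 + 1.4 × 29
Step 3: 1/[CH₃CHO] = 1 + 40.6 = 41.6
Step 4: [CH₃CHO] = 1/41.6 = 0.02404 M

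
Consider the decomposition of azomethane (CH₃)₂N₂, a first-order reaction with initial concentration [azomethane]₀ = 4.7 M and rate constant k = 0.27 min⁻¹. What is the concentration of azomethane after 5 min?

1.218 M

Step 1: For a first-order reaction: [azomethane] = [azomethane]₀ × e^(-kt)
Step 2: [azomethane] = 4.7 × e^(-0.27 × 5)
Step 3: [azomethane] = 4.7 × e^(-1.35)
Step 4: [azomethane] = 4.7 × 0.25924 = 1.218 M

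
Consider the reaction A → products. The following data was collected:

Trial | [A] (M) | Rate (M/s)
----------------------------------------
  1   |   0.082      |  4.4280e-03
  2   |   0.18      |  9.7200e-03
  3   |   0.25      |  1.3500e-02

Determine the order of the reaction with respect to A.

first order (1)

Step 1: Compare trials to find order n where rate₂/rate₁ = ([A]₂/[A]₁)^n
Step 2: rate₂/rate₁ = 9.7200e-03/4.4280e-03 = 2.195
Step 3: [A]₂/[A]₁ = 0.18/0.082 = 2.195
Step 4: n = ln(2.195)/ln(2.195) = 1.00 ≈ 1
Step 5: The reaction is first order in A.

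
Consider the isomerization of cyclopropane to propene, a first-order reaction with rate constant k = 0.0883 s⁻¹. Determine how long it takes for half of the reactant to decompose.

7.85 s

Step 1: For a first-order reaction, t₁/₂ = ln(2)/k
Step 2: t₁/₂ = ln(2)/0.0883
Step 3: t₁/₂ = 0.6931/0.0883 = 7.85 s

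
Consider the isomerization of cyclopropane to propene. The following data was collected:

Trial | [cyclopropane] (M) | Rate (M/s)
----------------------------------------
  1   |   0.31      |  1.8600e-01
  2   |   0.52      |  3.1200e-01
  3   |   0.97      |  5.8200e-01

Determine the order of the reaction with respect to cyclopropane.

first order (1)

Step 1: Compare trials to find order n where rate₂/rate₁ = ([cyclopropane]₂/[cyclopropane]₁)^n
Step 2: rate₂/rate₁ = 3.1200e-01/1.8600e-01 = 1.677
Step 3: [cyclopropane]₂/[cyclopropane]₁ = 0.52/0.31 = 1.677
Step 4: n = ln(1.677)/ln(1.677) = 1.00 ≈ 1
Step 5: The reaction is first order in cyclopropane.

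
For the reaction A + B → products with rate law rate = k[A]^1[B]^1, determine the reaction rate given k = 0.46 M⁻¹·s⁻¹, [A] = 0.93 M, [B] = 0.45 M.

0.1925 M/s

Step 1: The rate law is rate = k[A]^1[B]^1
Step 2: Substitute: rate = 0.46 × (0.93)^1 × (0.45)^1
Step 3: rate = 0.46 × 0.93 × 0.45 = 0.19251 M/s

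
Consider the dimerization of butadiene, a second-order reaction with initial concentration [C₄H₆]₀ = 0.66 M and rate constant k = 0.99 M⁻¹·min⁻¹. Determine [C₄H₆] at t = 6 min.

0.1341 M

Step 1: For a second-order reaction: 1/[C₄H₆] = 1/[C₄H₆]₀ + kt
Step 2: 1/[C₄H₆] = 1/0.66 + 0.99 × 6
Step 3: 1/[C₄H₆] = 1.515 + 5.94 = 7.455
Step 4: [C₄H₆] = 1/7.455 = 0.1341 M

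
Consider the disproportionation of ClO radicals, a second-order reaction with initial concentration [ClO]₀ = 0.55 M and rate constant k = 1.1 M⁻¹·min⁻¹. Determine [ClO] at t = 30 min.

0.02872 M

Step 1: For a second-order reaction: 1/[ClO] = 1/[ClO]₀ + kt
Step 2: 1/[ClO] = 1/0.55 + 1.1 × 30
Step 3: 1/[ClO] = 1.818 + 33 = 34.82
Step 4: [ClO] = 1/34.82 = 0.02872 M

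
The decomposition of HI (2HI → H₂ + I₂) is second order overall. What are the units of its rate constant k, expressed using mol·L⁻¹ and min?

(mol·L⁻¹)⁻¹·min⁻¹

Step 1: For overall order n, rate = k × (concentration)^n.
Step 2: Rate has units mol·L⁻¹·min⁻¹; concentration term has units (mol·L⁻¹)^2.
Step 3: k = rate / (concentration)^n, so units of k = (mol·L⁻¹)^(1-2)·min⁻¹ = (mol·L⁻¹)⁻¹·min⁻¹.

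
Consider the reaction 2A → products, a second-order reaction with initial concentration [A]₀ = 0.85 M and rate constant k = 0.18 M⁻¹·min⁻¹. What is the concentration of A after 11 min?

0.3168 M

Step 1: For a second-order reaction: 1/[A] = 1/[A]₀ + kt
Step 2: 1/[A] = 1/0.85 + 0.18 × 11
Step 3: 1/[A] = 1.176 + 1.98 = 3.156
Step 4: [A] = 1/3.156 = 0.3168 M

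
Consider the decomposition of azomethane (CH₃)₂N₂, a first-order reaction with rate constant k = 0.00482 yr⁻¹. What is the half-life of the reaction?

143.8 yr

Step 1: For a first-order reaction, t₁/₂ = ln(2)/k
Step 2: t₁/₂ = ln(2)/0.00482
Step 3: t₁/₂ = 0.6931/0.00482 = 143.8 yr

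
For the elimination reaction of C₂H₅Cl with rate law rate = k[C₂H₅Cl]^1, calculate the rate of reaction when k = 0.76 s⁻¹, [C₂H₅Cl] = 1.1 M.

0.836 M/s

Step 1: Identify the rate law: rate = k[C₂H₅Cl]^1
Step 2: Substitute values: rate = 0.76 × (1.1)^1
Step 3: Calculate: rate = 0.76 × 1.1 = 0.836 M/s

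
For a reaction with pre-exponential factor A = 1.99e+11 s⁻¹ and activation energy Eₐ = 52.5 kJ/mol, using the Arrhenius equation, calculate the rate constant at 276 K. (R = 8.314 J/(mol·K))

2.30e+01 s⁻¹

Step 1: Use the Arrhenius equation: k = A × exp(-Eₐ/RT)
Step 2: Convert Eₐ to J/mol: 52.5 kJ/mol = 52500 J/mol
Step 3: Calculate the exponent: -Eₐ/(RT) = -52500/(8.314 × 276) = -22.87917
Step 4: k = 1.99e+11 × exp(-22.87917)
Step 5: k = 1.99e+11 × 1.15798e-10 = 2.3044e+01 s⁻¹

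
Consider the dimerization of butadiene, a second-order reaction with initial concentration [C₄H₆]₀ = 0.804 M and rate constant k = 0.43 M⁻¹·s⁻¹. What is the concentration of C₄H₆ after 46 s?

0.04757 M

Step 1: For a second-order reaction: 1/[C₄H₆] = 1/[C₄H₆]₀ + kt
Step 2: 1/[C₄H₆] = 1/0.804 + 0.43 × 46
Step 3: 1/[C₄H₆] = 1.244 + 19.78 = 21.02
Step 4: [C₄H₆] = 1/21.02 = 0.04757 M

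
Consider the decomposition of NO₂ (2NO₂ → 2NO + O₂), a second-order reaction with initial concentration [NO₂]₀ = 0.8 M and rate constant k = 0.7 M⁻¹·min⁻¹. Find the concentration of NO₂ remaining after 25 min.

0.05333 M

Step 1: For a second-order reaction: 1/[NO₂] = 1/[NO₂]₀ + kt
Step 2: 1/[NO₂] = 1/0.8 + 0.7 × 25
Step 3: 1/[NO₂] = 1.25 + 17.5 = 18.75
Step 4: [NO₂] = 1/18.75 = 0.05333 M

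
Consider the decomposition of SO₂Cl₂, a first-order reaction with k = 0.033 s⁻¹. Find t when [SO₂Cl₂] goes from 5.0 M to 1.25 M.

42.01 s

Step 1: For first-order: t = ln([SO₂Cl₂]₀/[SO₂Cl₂])/k
Step 2: t = ln(5.0/1.25)/0.033
Step 3: t = ln(4)/0.033
Step 4: t = 1.386/0.033 = 42.01 s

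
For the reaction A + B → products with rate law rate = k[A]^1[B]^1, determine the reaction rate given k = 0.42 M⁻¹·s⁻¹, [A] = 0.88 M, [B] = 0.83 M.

0.3068 M/s

Step 1: The rate law is rate = k[A]^1[B]^1
Step 2: Substitute: rate = 0.42 × (0.88)^1 × (0.83)^1
Step 3: rate = 0.42 × 0.88 × 0.83 = 0.306768 M/s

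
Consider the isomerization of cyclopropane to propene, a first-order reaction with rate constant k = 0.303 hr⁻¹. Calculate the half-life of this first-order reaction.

2.288 hr

Step 1: For a first-order reaction, t₁/₂ = ln(2)/k
Step 2: t₁/₂ = ln(2)/0.303
Step 3: t₁/₂ = 0.6931/0.303 = 2.288 hr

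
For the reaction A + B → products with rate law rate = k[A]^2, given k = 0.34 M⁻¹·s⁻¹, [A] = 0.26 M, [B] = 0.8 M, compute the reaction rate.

0.02298 M/s

Step 1: The rate law is rate = k[A]^2
Step 2: Note that the rate does not depend on [B] (zero order in B).
Step 3: rate = 0.34 × (0.26)^2 = 0.022984 M/s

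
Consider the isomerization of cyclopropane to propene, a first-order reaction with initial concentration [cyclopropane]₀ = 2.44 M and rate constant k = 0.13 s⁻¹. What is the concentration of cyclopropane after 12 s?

0.5127 M

Step 1: For a first-order reaction: [cyclopropane] = [cyclopropane]₀ × e^(-kt)
Step 2: [cyclopropane] = 2.44 × e^(-0.13 × 12)
Step 3: [cyclopropane] = 2.44 × e^(-1.56)
Step 4: [cyclopropane] = 2.44 × 0.210136 = 0.5127 M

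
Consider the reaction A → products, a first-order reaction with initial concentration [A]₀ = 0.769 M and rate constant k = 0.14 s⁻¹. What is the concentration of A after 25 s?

0.02322 M

Step 1: For a first-order reaction: [A] = [A]₀ × e^(-kt)
Step 2: [A] = 0.769 × e^(-0.14 × 25)
Step 3: [A] = 0.769 × e^(-3.5)
Step 4: [A] = 0.769 × 0.0301974 = 0.02322 M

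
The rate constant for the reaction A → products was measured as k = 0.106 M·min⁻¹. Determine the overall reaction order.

zeroth order (0)

Step 1: The units of k for an nth-order reaction are (concentration)^(1-n)·(time)⁻¹.
Step 2: Here k has units M·min⁻¹, so the concentration exponent is 1.
Step 3: 1 - n = 1 ⇒ n = 0. The reaction is zeroth order.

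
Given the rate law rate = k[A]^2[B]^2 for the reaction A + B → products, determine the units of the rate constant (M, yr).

M⁻³·yr⁻¹

Step 1: Overall order = 2 + 2 = 4.
Step 2: rate has units M·yr⁻¹; [A]^2[B]^2 has units M^4.
Step 3: k = rate/([A]^2[B]^2), so units of k = M^(1-4)·yr⁻¹ = M⁻³·yr⁻¹.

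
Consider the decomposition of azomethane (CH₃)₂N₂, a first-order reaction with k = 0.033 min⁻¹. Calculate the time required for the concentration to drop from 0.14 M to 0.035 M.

42.01 min

Step 1: For first-order: t = ln([azomethane]₀/[azomethane])/k
Step 2: t = ln(0.14/0.035)/0.033
Step 3: t = ln(4)/0.033
Step 4: t = 1.386/0.033 = 42.01 min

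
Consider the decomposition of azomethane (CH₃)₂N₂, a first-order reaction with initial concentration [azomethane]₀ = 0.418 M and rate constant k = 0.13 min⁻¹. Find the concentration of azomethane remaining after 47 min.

0.0009282 M

Step 1: For a first-order reaction: [azomethane] = [azomethane]₀ × e^(-kt)
Step 2: [azomethane] = 0.418 × e^(-0.13 × 47)
Step 3: [azomethane] = 0.418 × e^(-6.11)
Step 4: [azomethane] = 0.418 × 0.00222055 = 0.0009282 M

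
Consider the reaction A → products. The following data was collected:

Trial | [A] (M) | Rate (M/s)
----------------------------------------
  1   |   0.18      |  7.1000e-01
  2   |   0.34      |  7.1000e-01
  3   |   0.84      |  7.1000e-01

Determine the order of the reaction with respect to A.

zeroth order (0)

Step 1: Compare trials - when concentration changes, rate stays constant.
Step 2: rate₂/rate₁ = 7.1000e-01/7.1000e-01 = 1
Step 3: [A]₂/[A]₁ = 0.34/0.18 = 1.889
Step 4: Since rate ratio ≈ (conc ratio)^0, the reaction is zeroth order.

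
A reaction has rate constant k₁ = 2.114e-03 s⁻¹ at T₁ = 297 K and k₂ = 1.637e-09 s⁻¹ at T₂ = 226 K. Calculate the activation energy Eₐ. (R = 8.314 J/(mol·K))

110.6 kJ/mol

Step 1: Use the two-temperature Arrhenius form: ln(k₂/k₁) = -Eₐ/R × (1/T₂ - 1/T₁)
Step 2: ln(k₂/k₁) = ln(1.637e-09/2.114e-03) = ln(7.74361e-07) = -14.0712
Step 3: 1/T₂ - 1/T₁ = 1/226 - 1/297 = 1.057775e-03 K⁻¹
Step 4: Eₐ = -R × ln(k₂/k₁) / (1/T₂ - 1/T₁) = -8.314 × -14.0712 / 1.057775e-03
Step 5: Eₐ = 1.1060e+05 J/mol = 110.6 kJ/mol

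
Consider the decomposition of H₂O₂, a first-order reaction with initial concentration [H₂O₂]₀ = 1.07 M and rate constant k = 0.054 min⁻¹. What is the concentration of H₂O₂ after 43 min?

0.1049 M

Step 1: For a first-order reaction: [H₂O₂] = [H₂O₂]₀ × e^(-kt)
Step 2: [H₂O₂] = 1.07 × e^(-0.054 × 43)
Step 3: [H₂O₂] = 1.07 × e^(-2.322)
Step 4: [H₂O₂] = 1.07 × 0.0980772 = 0.1049 M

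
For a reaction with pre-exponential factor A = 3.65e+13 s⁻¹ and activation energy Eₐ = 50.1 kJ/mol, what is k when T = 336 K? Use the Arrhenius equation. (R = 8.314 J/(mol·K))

5.94e+05 s⁻¹

Step 1: Use the Arrhenius equation: k = A × exp(-Eₐ/RT)
Step 2: Convert Eₐ to J/mol: 50.1 kJ/mol = 50100 J/mol
Step 3: Calculate the exponent: -Eₐ/(RT) = -50100/(8.314 × 336) = -17.93447
Step 4: k = 3.65e+13 × exp(-17.93447)
Step 5: k = 3.65e+13 × 1.62614e-08 = 5.9354e+05 s⁻¹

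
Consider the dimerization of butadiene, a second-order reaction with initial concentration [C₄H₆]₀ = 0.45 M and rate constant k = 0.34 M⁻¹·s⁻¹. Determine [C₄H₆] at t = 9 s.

0.1893 M

Step 1: For a second-order reaction: 1/[C₄H₆] = 1/[C₄H₆]₀ + kt
Step 2: 1/[C₄H₆] = 1/0.45 + 0.34 × 9
Step 3: 1/[C₄H₆] = 2.222 + 3.06 = 5.282
Step 4: [C₄H₆] = 1/5.282 = 0.1893 M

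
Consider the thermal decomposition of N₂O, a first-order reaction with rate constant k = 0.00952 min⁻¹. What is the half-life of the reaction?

72.81 min

Step 1: For a first-order reaction, t₁/₂ = ln(2)/k
Step 2: t₁/₂ = ln(2)/0.00952
Step 3: t₁/₂ = 0.6931/0.00952 = 72.81 min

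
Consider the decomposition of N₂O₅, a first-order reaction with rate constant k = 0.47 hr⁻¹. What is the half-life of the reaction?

1.475 hr

Step 1: For a first-order reaction, t₁/₂ = ln(2)/k
Step 2: t₁/₂ = ln(2)/0.47
Step 3: t₁/₂ = 0.6931/0.47 = 1.475 hr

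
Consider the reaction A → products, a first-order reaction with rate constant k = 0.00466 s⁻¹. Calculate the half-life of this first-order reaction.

148.7 s

Step 1: For a first-order reaction, t₁/₂ = ln(2)/k
Step 2: t₁/₂ = ln(2)/0.00466
Step 3: t₁/₂ = 0.6931/0.00466 = 148.7 s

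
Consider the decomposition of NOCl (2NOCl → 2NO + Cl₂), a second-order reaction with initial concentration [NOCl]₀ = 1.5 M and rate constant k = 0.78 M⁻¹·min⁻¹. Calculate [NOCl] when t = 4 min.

0.2641 M

Step 1: For a second-order reaction: 1/[NOCl] = 1/[NOCl]₀ + kt
Step 2: 1/[NOCl] = 1/1.5 + 0.78 × 4
Step 3: 1/[NOCl] = 0.6667 + 3.12 = 3.787
Step 4: [NOCl] = 1/3.787 = 0.2641 M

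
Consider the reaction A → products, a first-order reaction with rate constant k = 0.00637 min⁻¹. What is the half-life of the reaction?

108.8 min

Step 1: For a first-order reaction, t₁/₂ = ln(2)/k
Step 2: t₁/₂ = ln(2)/0.00637
Step 3: t₁/₂ = 0.6931/0.00637 = 108.8 min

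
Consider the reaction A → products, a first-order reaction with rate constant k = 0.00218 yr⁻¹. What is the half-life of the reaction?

318 yr

Step 1: For a first-order reaction, t₁/₂ = ln(2)/k
Step 2: t₁/₂ = ln(2)/0.00218
Step 3: t₁/₂ = 0.6931/0.00218 = 318 yr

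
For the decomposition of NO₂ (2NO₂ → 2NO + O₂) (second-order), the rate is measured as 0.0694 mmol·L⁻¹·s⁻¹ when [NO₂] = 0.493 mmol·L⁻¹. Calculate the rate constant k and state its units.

0.2855 (mmol·L⁻¹)⁻¹·s⁻¹

Step 1: rate = k[NO₂]^2, so k = rate / [NO₂]^2.
Step 2: k = 0.0694 / (0.493)^2 = 0.0694 / 0.243.
Step 3: k = 0.2855 (mmol·L⁻¹)⁻¹·s⁻¹.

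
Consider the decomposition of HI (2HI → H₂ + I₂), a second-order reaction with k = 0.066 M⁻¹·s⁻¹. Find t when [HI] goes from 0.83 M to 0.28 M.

35.86 s

Step 1: For second-order: t = (1/[HI] - 1/[HI]₀)/k
Step 2: t = (1/0.28 - 1/0.83)/0.066
Step 3: t = (3.571 - 1.205)/0.066
Step 4: t = 2.367/0.066 = 35.86 s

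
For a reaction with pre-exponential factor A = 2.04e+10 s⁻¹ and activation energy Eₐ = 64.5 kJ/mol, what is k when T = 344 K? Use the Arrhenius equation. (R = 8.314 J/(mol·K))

3.28e+00 s⁻¹

Step 1: Use the Arrhenius equation: k = A × exp(-Eₐ/RT)
Step 2: Convert Eₐ to J/mol: 64.5 kJ/mol = 64500 J/mol
Step 3: Calculate the exponent: -Eₐ/(RT) = -64500/(8.314 × 344) = -22.55232
Step 4: k = 2.04e+10 × exp(-22.55232)
Step 5: k = 2.04e+10 × 1.60565e-10 = 3.2755e+00 s⁻¹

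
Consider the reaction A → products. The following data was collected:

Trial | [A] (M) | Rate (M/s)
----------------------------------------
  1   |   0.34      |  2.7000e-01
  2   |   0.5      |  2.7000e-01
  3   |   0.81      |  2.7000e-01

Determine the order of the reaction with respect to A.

zeroth order (0)

Step 1: Compare trials - when concentration changes, rate stays constant.
Step 2: rate₂/rate₁ = 2.7000e-01/2.7000e-01 = 1
Step 3: [A]₂/[A]₁ = 0.5/0.34 = 1.471
Step 4: Since rate ratio ≈ (conc ratio)^0, the reaction is zeroth order.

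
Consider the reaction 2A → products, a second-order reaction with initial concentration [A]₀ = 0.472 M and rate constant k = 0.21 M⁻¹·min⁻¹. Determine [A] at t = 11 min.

0.2258 M

Step 1: For a second-order reaction: 1/[A] = 1/[A]₀ + kt
Step 2: 1/[A] = 1/0.472 + 0.21 × 11
Step 3: 1/[A] = 2.119 + 2.31 = 4.429
Step 4: [A] = 1/4.429 = 0.2258 M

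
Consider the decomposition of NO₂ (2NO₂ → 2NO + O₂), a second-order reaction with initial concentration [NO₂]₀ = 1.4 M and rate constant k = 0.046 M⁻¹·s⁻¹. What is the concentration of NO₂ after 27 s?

0.5112 M

Step 1: For a second-order reaction: 1/[NO₂] = 1/[NO₂]₀ + kt
Step 2: 1/[NO₂] = 1/1.4 + 0.046 × 27
Step 3: 1/[NO₂] = 0.7143 + 1.242 = 1.956
Step 4: [NO₂] = 1/1.956 = 0.5112 M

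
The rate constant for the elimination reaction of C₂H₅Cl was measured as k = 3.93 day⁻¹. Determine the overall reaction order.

first order (1)

Step 1: The units of k for an nth-order reaction are (concentration)^(1-n)·(time)⁻¹.
Step 2: Here k has units day⁻¹, so the concentration exponent is 0.
Step 3: 1 - n = 0 ⇒ n = 1. The reaction is first order.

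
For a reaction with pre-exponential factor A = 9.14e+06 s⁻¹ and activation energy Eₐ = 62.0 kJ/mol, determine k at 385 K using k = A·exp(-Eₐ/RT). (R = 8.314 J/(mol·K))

3.54e-02 s⁻¹

Step 1: Use the Arrhenius equation: k = A × exp(-Eₐ/RT)
Step 2: Convert Eₐ to J/mol: 62.0 kJ/mol = 62000 J/mol
Step 3: Calculate the exponent: -Eₐ/(RT) = -62000/(8.314 × 385) = -19.36961
Step 4: k = 9.14e+06 × exp(-19.36961)
Step 5: k = 9.14e+06 × 3.87155e-09 = 3.5386e-02 s⁻¹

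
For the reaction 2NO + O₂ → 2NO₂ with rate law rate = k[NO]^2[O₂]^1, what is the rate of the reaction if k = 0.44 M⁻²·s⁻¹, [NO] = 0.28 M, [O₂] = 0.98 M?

0.03381 M/s

Step 1: The rate law is rate = k[NO]^2[O₂]^1
Step 2: Substitute: rate = 0.44 × (0.28)^2 × (0.98)^1
Step 3: rate = 0.44 × 0.0784 × 0.98 = 0.0338061 M/s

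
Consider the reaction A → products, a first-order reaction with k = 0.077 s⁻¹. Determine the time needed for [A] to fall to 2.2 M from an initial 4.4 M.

9.002 s

Step 1: For first-order: t = ln([A]₀/[A])/k
Step 2: t = ln(4.4/2.2)/0.077
Step 3: t = ln(2)/0.077
Step 4: t = 0.6931/0.077 = 9.002 s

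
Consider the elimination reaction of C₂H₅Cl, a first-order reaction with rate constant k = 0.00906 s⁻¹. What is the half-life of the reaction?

76.51 s

Step 1: For a first-order reaction, t₁/₂ = ln(2)/k
Step 2: t₁/₂ = ln(2)/0.00906
Step 3: t₁/₂ = 0.6931/0.00906 = 76.51 s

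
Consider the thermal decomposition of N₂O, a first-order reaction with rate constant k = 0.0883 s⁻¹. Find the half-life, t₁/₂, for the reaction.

7.85 s

Step 1: For a first-order reaction, t₁/₂ = ln(2)/k
Step 2: t₁/₂ = ln(2)/0.0883
Step 3: t₁/₂ = 0.6931/0.0883 = 7.85 s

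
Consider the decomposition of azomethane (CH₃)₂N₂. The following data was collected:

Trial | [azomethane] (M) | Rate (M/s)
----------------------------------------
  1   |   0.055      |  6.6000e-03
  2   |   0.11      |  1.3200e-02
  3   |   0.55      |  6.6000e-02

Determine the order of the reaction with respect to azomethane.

first order (1)

Step 1: Compare trials to find order n where rate₂/rate₁ = ([azomethane]₂/[azomethane]₁)^n
Step 2: rate₂/rate₁ = 1.3200e-02/6.6000e-03 = 2
Step 3: [azomethane]₂/[azomethane]₁ = 0.11/0.055 = 2
Step 4: n = ln(2)/ln(2) = 1.00 ≈ 1
Step 5: The reaction is first order in azomethane.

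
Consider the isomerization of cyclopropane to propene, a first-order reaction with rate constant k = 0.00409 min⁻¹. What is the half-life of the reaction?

169.5 min

Step 1: For a first-order reaction, t₁/₂ = ln(2)/k
Step 2: t₁/₂ = ln(2)/0.00409
Step 3: t₁/₂ = 0.6931/0.00409 = 169.5 min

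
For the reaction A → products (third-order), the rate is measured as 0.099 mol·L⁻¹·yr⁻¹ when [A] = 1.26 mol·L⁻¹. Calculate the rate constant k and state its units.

0.04949 (mol·L⁻¹)⁻²·yr⁻¹

Step 1: rate = k[A]^3, so k = rate / [A]^3.
Step 2: k = 0.099 / (1.26)^3 = 0.099 / 2.
Step 3: k = 0.04949 (mol·L⁻¹)⁻²·yr⁻¹.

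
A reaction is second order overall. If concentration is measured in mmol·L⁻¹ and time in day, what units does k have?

(mmol·L⁻¹)⁻¹·day⁻¹

Step 1: For overall order n, rate = k × (concentration)^n.
Step 2: Rate has units mmol·L⁻¹·day⁻¹; concentration term has units (mmol·L⁻¹)^2.
Step 3: k = rate / (concentration)^n, so units of k = (mmol·L⁻¹)^(1-2)·day⁻¹ = (mmol·L⁻¹)⁻¹·day⁻¹.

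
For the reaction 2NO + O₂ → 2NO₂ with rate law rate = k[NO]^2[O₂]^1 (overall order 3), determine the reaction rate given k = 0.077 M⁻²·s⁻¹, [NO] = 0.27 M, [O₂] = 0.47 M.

0.002638 M/s

Step 1: The rate law is rate = k[NO]^2[O₂]^1, overall order = 2+1 = 3
Step 2: Substitute values: rate = 0.077 × (0.27)^2 × (0.47)^1
Step 3: rate = 0.077 × 0.0729 × 0.47 = 0.00263825 M/s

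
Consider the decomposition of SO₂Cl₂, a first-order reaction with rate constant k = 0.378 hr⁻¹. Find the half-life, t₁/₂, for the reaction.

1.834 hr

Step 1: For a first-order reaction, t₁/₂ = ln(2)/k
Step 2: t₁/₂ = ln(2)/0.378
Step 3: t₁/₂ = 0.6931/0.378 = 1.834 hr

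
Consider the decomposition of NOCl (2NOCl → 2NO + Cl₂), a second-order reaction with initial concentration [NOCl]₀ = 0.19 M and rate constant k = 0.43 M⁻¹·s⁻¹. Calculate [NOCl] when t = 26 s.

0.06082 M

Step 1: For a second-order reaction: 1/[NOCl] = 1/[NOCl]₀ + kt
Step 2: 1/[NOCl] = 1/0.19 + 0.43 × 26
Step 3: 1/[NOCl] = 5.263 + 11.18 = 16.44
Step 4: [NOCl] = 1/16.44 = 0.06082 M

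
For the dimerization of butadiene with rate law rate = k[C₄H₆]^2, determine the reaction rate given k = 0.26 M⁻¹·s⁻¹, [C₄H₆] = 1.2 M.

0.3744 M/s

Step 1: Identify the rate law: rate = k[C₄H₆]^2
Step 2: Substitute values: rate = 0.26 × (1.2)^2
Step 3: Calculate: rate = 0.26 × 1.44 = 0.3744 M/s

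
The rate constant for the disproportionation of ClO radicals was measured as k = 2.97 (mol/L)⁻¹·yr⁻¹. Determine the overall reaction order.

second order (2)

Step 1: The units of k for an nth-order reaction are (concentration)^(1-n)·(time)⁻¹.
Step 2: Here k has units (mol/L)⁻¹·yr⁻¹, so the concentration exponent is -1.
Step 3: 1 - n = -1 ⇒ n = 2. The reaction is second order.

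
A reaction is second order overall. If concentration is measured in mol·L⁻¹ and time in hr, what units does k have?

(mol·L⁻¹)⁻¹·hr⁻¹

Step 1: For overall order n, rate = k × (concentration)^n.
Step 2: Rate has units mol·L⁻¹·hr⁻¹; concentration term has units (mol·L⁻¹)^2.
Step 3: k = rate / (concentration)^n, so units of k = (mol·L⁻¹)^(1-2)·hr⁻¹ = (mol·L⁻¹)⁻¹·hr⁻¹.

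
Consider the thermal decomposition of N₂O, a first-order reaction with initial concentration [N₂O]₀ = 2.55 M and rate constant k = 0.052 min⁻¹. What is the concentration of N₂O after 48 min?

0.2102 M

Step 1: For a first-order reaction: [N₂O] = [N₂O]₀ × e^(-kt)
Step 2: [N₂O] = 2.55 × e^(-0.052 × 48)
Step 3: [N₂O] = 2.55 × e^(-2.496)
Step 4: [N₂O] = 2.55 × 0.082414 = 0.2102 M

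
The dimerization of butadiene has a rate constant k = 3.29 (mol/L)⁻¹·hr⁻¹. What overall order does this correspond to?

second order (2)

Step 1: The units of k for an nth-order reaction are (concentration)^(1-n)·(time)⁻¹.
Step 2: Here k has units (mol/L)⁻¹·hr⁻¹, so the concentration exponent is -1.
Step 3: 1 - n = -1 ⇒ n = 2. The reaction is second order.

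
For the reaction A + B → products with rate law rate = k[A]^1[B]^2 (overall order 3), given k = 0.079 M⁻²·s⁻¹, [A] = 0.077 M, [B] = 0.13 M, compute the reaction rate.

0.0001028 M/s

Step 1: The rate law is rate = k[A]^1[B]^2, overall order = 1+2 = 3
Step 2: Substitute values: rate = 0.079 × (0.077)^1 × (0.13)^2
Step 3: rate = 0.079 × 0.077 × 0.0169 = 0.000102803 M/s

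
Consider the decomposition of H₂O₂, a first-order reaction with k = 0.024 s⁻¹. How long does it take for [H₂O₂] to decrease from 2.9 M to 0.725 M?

57.76 s

Step 1: For first-order: t = ln([H₂O₂]₀/[H₂O₂])/k
Step 2: t = ln(2.9/0.725)/0.024
Step 3: t = ln(4)/0.024
Step 4: t = 1.386/0.024 = 57.76 s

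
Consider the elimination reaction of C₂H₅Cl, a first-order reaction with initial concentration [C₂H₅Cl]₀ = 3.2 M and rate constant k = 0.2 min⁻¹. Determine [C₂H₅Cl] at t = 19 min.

0.07159 M

Step 1: For a first-order reaction: [C₂H₅Cl] = [C₂H₅Cl]₀ × e^(-kt)
Step 2: [C₂H₅Cl] = 3.2 × e^(-0.2 × 19)
Step 3: [C₂H₅Cl] = 3.2 × e^(-3.8)
Step 4: [C₂H₅Cl] = 3.2 × 0.0223708 = 0.07159 M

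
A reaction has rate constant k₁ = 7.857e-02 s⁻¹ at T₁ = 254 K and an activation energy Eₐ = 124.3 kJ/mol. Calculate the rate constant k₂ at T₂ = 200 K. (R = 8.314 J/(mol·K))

9.846e-09 s⁻¹

Step 1: Use the two-temperature Arrhenius form: ln(k₂/k₁) = -Eₐ/R × (1/T₂ - 1/T₁)
Step 2: Convert Eₐ to J/mol: 124.3 kJ/mol = 124300 J/mol
Step 3: 1/T₂ - 1/T₁ = 1/200 - 1/254 = 1.062992e-03 K⁻¹
Step 4: ln(k₂/k₁) = -124300/8.314 × 1.062992e-03 = -15.89246
Step 5: k₂ = k₁ × exp(-15.89246) = 7.857e-02 × 1.25312e-07 = 9.846e-09 s⁻¹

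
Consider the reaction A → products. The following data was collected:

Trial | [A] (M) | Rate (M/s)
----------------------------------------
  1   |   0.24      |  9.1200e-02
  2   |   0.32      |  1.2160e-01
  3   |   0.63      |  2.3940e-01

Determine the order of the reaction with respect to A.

first order (1)

Step 1: Compare trials to find order n where rate₂/rate₁ = ([A]₂/[A]₁)^n
Step 2: rate₂/rate₁ = 1.2160e-01/9.1200e-02 = 1.333
Step 3: [A]₂/[A]₁ = 0.32/0.24 = 1.333
Step 4: n = ln(1.333)/ln(1.333) = 1.00 ≈ 1
Step 5: The reaction is first order in A.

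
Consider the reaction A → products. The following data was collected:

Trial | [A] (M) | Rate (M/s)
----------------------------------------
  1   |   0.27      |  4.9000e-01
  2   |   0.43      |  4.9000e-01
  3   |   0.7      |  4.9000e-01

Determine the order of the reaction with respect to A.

zeroth order (0)

Step 1: Compare trials - when concentration changes, rate stays constant.
Step 2: rate₂/rate₁ = 4.9000e-01/4.9000e-01 = 1
Step 3: [A]₂/[A]₁ = 0.43/0.27 = 1.593
Step 4: Since rate ratio ≈ (conc ratio)^0, the reaction is zeroth order.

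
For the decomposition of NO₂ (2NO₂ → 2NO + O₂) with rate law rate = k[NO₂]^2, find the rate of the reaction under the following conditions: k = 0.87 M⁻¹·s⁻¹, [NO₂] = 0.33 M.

0.09474 M/s

Step 1: Identify the rate law: rate = k[NO₂]^2
Step 2: Substitute values: rate = 0.87 × (0.33)^2
Step 3: Calculate: rate = 0.87 × 0.1089 = 0.094743 M/s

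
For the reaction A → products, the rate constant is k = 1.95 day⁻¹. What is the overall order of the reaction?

first order (1)

Step 1: The units of k for an nth-order reaction are (concentration)^(1-n)·(time)⁻¹.
Step 2: Here k has units day⁻¹, so the concentration exponent is 0.
Step 3: 1 - n = 0 ⇒ n = 1. The reaction is first order.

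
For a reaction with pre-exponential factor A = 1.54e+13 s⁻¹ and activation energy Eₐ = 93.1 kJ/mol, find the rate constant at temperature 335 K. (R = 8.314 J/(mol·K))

4.68e-02 s⁻¹

Step 1: Use the Arrhenius equation: k = A × exp(-Eₐ/RT)
Step 2: Convert Eₐ to J/mol: 93.1 kJ/mol = 93100 J/mol
Step 3: Calculate the exponent: -Eₐ/(RT) = -93100/(8.314 × 335) = -33.42680
Step 4: k = 1.54e+13 × exp(-33.42680)
Step 5: k = 1.54e+13 × 3.04036e-15 = 4.6822e-02 s⁻¹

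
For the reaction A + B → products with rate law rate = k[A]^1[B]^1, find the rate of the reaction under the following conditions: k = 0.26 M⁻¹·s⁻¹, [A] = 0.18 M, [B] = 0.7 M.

0.03276 M/s

Step 1: The rate law is rate = k[A]^1[B]^1
Step 2: Substitute: rate = 0.26 × (0.18)^1 × (0.7)^1
Step 3: rate = 0.26 × 0.18 × 0.7 = 0.03276 M/s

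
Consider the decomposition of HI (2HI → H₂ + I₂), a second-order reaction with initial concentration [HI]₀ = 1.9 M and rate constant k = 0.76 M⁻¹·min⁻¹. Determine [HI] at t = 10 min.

0.1231 M

Step 1: For a second-order reaction: 1/[HI] = 1/[HI]₀ + kt
Step 2: 1/[HI] = 1/1.9 + 0.76 × 10
Step 3: 1/[HI] = 0.5263 + 7.6 = 8.126
Step 4: [HI] = 1/8.126 = 0.1231 M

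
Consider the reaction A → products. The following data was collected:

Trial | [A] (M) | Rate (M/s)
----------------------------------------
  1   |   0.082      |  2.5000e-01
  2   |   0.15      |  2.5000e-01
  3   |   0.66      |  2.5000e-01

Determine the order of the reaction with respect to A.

zeroth order (0)

Step 1: Compare trials - when concentration changes, rate stays constant.
Step 2: rate₂/rate₁ = 2.5000e-01/2.5000e-01 = 1
Step 3: [A]₂/[A]₁ = 0.15/0.082 = 1.829
Step 4: Since rate ratio ≈ (conc ratio)^0, the reaction is zeroth order.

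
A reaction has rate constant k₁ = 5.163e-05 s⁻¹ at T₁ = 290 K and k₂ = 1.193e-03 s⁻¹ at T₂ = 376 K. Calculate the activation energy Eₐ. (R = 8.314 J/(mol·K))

33.1 kJ/mol

Step 1: Use the two-temperature Arrhenius form: ln(k₂/k₁) = -Eₐ/R × (1/T₂ - 1/T₁)
Step 2: ln(k₂/k₁) = ln(1.193e-03/5.163e-05) = ln(23.1067) = 3.14012
Step 3: 1/T₂ - 1/T₁ = 1/376 - 1/290 = -7.887014e-04 K⁻¹
Step 4: Eₐ = -R × ln(k₂/k₁) / (1/T₂ - 1/T₁) = -8.314 × 3.14012 / -7.887014e-04
Step 5: Eₐ = 3.3101e+04 J/mol = 33.1 kJ/mol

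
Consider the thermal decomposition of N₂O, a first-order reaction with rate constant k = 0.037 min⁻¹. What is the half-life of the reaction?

18.73 min

Step 1: For a first-order reaction, t₁/₂ = ln(2)/k
Step 2: t₁/₂ = ln(2)/0.037
Step 3: t₁/₂ = 0.6931/0.037 = 18.73 min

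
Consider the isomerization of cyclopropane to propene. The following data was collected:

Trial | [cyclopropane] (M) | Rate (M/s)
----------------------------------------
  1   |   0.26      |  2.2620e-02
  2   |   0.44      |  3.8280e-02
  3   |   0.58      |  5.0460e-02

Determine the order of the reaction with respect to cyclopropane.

first order (1)

Step 1: Compare trials to find order n where rate₂/rate₁ = ([cyclopropane]₂/[cyclopropane]₁)^n
Step 2: rate₂/rate₁ = 3.8280e-02/2.2620e-02 = 1.692
Step 3: [cyclopropane]₂/[cyclopropane]₁ = 0.44/0.26 = 1.692
Step 4: n = ln(1.692)/ln(1.692) = 1.00 ≈ 1
Step 5: The reaction is first order in cyclopropane.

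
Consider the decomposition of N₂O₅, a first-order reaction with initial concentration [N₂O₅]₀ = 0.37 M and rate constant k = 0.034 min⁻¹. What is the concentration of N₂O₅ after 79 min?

0.02522 M

Step 1: For a first-order reaction: [N₂O₅] = [N₂O₅]₀ × e^(-kt)
Step 2: [N₂O₅] = 0.37 × e^(-0.034 × 79)
Step 3: [N₂O₅] = 0.37 × e^(-2.686)
Step 4: [N₂O₅] = 0.37 × 0.068153 = 0.02522 M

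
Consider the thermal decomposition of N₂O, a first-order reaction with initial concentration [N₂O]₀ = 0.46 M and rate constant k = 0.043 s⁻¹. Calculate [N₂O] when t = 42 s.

0.07558 M

Step 1: For a first-order reaction: [N₂O] = [N₂O]₀ × e^(-kt)
Step 2: [N₂O] = 0.46 × e^(-0.043 × 42)
Step 3: [N₂O] = 0.46 × e^(-1.806)
Step 4: [N₂O] = 0.46 × 0.16431 = 0.07558 M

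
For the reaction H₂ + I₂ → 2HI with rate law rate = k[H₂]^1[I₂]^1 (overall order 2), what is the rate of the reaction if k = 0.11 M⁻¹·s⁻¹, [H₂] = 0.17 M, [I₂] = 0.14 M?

0.002618 M/s

Step 1: The rate law is rate = k[H₂]^1[I₂]^1, overall order = 1+1 = 2
Step 2: Substitute values: rate = 0.11 × (0.17)^1 × (0.14)^1
Step 3: rate = 0.11 × 0.17 × 0.14 = 0.002618 M/s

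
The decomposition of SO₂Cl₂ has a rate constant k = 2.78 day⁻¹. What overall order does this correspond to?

first order (1)

Step 1: The units of k for an nth-order reaction are (concentration)^(1-n)·(time)⁻¹.
Step 2: Here k has units day⁻¹, so the concentration exponent is 0.
Step 3: 1 - n = 0 ⇒ n = 1. The reaction is first order.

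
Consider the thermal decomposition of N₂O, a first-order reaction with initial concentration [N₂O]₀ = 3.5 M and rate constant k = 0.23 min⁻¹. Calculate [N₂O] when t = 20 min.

0.03518 M

Step 1: For a first-order reaction: [N₂O] = [N₂O]₀ × e^(-kt)
Step 2: [N₂O] = 3.5 × e^(-0.23 × 20)
Step 3: [N₂O] = 3.5 × e^(-4.6)
Step 4: [N₂O] = 3.5 × 0.0100518 = 0.03518 M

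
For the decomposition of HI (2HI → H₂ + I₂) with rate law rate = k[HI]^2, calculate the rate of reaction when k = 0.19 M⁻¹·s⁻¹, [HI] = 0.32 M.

0.01946 M/s

Step 1: Identify the rate law: rate = k[HI]^2
Step 2: Substitute values: rate = 0.19 × (0.32)^2
Step 3: Calculate: rate = 0.19 × 0.1024 = 0.019456 M/s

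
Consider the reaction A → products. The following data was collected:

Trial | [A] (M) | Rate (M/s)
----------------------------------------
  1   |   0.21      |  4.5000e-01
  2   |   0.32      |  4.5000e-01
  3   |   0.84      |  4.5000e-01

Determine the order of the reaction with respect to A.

zeroth order (0)

Step 1: Compare trials - when concentration changes, rate stays constant.
Step 2: rate₂/rate₁ = 4.5000e-01/4.5000e-01 = 1
Step 3: [A]₂/[A]₁ = 0.32/0.21 = 1.524
Step 4: Since rate ratio ≈ (conc ratio)^0, the reaction is zeroth order.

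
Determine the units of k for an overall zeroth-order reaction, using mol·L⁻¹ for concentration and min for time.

mol·L⁻¹·min⁻¹

Step 1: For overall order n, rate = k × (concentration)^n.
Step 2: Rate has units mol·L⁻¹·min⁻¹; concentration term has units (mol·L⁻¹)^0.
Step 3: k = rate / (concentration)^n, so units of k = (mol·L⁻¹)^(1-0)·min⁻¹ = mol·L⁻¹·min⁻¹.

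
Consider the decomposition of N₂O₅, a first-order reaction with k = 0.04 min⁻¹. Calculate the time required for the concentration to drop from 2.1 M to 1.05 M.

17.33 min

Step 1: For first-order: t = ln([N₂O₅]₀/[N₂O₅])/k
Step 2: t = ln(2.1/1.05)/0.04
Step 3: t = ln(2)/0.04
Step 4: t = 0.6931/0.04 = 17.33 min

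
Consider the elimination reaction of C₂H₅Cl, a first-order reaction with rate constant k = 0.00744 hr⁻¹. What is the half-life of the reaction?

93.16 hr

Step 1: For a first-order reaction, t₁/₂ = ln(2)/k
Step 2: t₁/₂ = ln(2)/0.00744
Step 3: t₁/₂ = 0.6931/0.00744 = 93.16 hr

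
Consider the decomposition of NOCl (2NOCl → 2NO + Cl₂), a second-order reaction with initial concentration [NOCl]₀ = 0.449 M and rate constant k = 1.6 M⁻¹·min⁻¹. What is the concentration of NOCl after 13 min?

0.04343 M

Step 1: For a second-order reaction: 1/[NOCl] = 1/[NOCl]₀ + kt
Step 2: 1/[NOCl] = 1/0.449 + 1.6 × 13
Step 3: 1/[NOCl] = 2.227 + 20.8 = 23.03
Step 4: [NOCl] = 1/23.03 = 0.04343 M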